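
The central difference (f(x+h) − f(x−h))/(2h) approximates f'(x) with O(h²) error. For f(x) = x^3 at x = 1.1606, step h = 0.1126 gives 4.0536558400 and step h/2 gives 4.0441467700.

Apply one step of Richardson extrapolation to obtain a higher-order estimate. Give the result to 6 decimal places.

4.040977

r = 2: numerator weight 4, denominator 3.
2^2×A(h/2) = 16.1765870800; minus A(h) gives 12.1229312400.
Denominator 4 − 1 = 3.
So the Richardson estimate is 4.0409770800.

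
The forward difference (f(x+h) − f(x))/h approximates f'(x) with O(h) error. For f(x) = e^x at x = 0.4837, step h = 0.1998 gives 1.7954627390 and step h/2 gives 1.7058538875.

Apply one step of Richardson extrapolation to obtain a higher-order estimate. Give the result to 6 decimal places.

r = 1: numerator weight 2, denominator 1.
Difference of the inputs: 1.7058538875 − 1.7954627390 = -0.0896088515
Correction (A(h/2) − A(h))/(2 − 1) = (-0.0896088515)/1 = -0.0896088515
R = A(h/2) + (A(h/2) − A(h))/1 = 1.7058538875 − 0.0896088515 = 1.6162450360
Shift from A(h/2): −0.0896088515.

1.616245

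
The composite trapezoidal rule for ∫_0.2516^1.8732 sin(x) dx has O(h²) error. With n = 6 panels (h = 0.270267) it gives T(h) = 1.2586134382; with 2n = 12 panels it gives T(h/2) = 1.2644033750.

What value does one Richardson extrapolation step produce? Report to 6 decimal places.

1.266333

Method order is 2; weight 2^2 = 4.
Weighted: 5.0576135000 − 1.2586134382 = 3.7990000618
Extrapolated: 3.7990000618 / 3 = 1.2663333539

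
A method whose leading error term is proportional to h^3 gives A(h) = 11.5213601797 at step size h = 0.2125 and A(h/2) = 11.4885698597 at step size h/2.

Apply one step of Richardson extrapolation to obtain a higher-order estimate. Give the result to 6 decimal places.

11.483886

The method has order 3: 2^3 = 8.
8*11.4885698597 = 91.9085588776; 91.9085588776 − 11.5213601797 = 80.3871986979
R = 80.3871986979/7 = 11.4838855283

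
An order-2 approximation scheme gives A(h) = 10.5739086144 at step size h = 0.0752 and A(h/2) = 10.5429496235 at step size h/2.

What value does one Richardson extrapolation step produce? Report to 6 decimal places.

10.532630

Order 2 gives 2^r = 4 and 2^r − 1 = 3.
4·10.5429496235 − 10.5739086144 = 31.5978898796
(4·10.5429496235 − 10.5739086144)/(4 − 1) = 10.5326299599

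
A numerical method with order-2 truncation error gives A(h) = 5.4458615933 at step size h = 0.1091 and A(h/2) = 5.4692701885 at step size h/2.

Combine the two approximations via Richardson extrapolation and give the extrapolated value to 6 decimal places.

5.477073

The method has order 2: 2^2 = 4.
4×5.4692701885 − 5.4458615933 = 16.4312191607
Extrapolated: 16.4312191607 / 3 = 5.4770730536
Shift from A(h/2): +0.0078028651.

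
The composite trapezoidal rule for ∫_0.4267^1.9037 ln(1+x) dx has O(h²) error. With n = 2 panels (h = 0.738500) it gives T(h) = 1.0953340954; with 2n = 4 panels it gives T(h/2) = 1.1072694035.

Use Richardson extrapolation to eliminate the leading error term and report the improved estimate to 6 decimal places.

1.111248

Method order is 2; weight 2^2 = 4.
Top: 4(1.1072694035) − (1.0953340954) = 3.3337435186
Divide by 2^2 − 1 = 3.
Extrapolated: 3.3337435186 / 3 = 1.1112478395
Shift from A(h/2): +0.0039784360.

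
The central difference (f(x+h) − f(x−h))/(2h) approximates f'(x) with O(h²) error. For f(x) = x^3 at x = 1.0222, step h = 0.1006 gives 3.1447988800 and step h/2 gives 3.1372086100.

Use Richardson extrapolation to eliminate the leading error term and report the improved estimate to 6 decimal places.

r = 2, so 2^r = 4.
4×3.1372086100 = 12.5488344400; subtract 3.1447988800 → 9.4040355600
Divide by 2^2 − 1 = 3.
Result: 3.1346785200
Correction |R − A(h/2)| = 2.530e-03; gap |A(h/2) − A(h)| = 7.590e-03.

3.134679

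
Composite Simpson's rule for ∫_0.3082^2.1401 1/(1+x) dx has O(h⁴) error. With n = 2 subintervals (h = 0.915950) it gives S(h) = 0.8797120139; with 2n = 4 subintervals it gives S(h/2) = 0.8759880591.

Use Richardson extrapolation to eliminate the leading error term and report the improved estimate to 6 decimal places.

0.875740

Leading term ∝ h^4; use weight 16 = 2^4.
16*0.8759880591 = 14.0158089456; 14.0158089456 − 0.8797120139 = 13.1360969317
Divide by 2^4 − 1 = 15.
(16*0.8759880591 − 0.8797120139)/(16 − 1) = 0.8757397954
Gap between inputs: 3.724e-03; correction applied: −0.0002482637.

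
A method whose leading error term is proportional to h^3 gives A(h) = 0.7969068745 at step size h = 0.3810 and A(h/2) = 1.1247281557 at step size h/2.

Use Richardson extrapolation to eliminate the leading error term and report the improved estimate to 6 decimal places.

1.171560

The method has order 3: 2^3 = 8.
8×1.1247281557 = 8.9978252456; 8.9978252456 − 0.7969068745 = 8.2009183711
8.2009183711 ÷ 7 = 1.1715597673
Shift from A(h/2): +0.0468316116.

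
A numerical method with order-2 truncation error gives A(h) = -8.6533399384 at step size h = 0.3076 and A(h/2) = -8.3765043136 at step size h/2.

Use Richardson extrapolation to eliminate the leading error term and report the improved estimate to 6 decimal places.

r = 2: numerator weight 4, denominator 3.
4 × (-8.3765043136) − (-8.6533399384) = -24.8526773160
Divide by 2^2 − 1 = 3.
Extrapolated: (-24.8526773160) / 3 = -8.2842257720

-8.284226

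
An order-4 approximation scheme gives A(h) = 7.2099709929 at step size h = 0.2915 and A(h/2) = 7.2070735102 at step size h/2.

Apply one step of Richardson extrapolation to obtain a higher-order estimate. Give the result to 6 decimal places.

7.206880

Leading term ∝ h^4; use weight 16 = 2^4.
16×7.2070735102 = 115.3131761632; subtract 7.2099709929 → 108.1032051703
Extrapolated: 108.1032051703 / 15 = 7.2068803447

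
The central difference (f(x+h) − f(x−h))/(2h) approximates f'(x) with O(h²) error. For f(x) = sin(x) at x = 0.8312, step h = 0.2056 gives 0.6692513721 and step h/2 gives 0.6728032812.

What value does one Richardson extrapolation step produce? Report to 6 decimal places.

Order 2 gives 2^r = 4 and 2^r − 1 = 3.
Weighted: 2.6912131248 − 0.6692513721 = 2.0219617527
2.0219617527 ÷ 3 = 0.6739872509
Gap between inputs: 3.552e-03; correction applied: +0.0011839697.

0.673987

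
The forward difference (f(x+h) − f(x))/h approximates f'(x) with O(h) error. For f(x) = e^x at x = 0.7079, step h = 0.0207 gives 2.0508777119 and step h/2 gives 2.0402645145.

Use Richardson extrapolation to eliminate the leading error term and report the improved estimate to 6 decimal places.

2.029651

Order 1 gives 2^r = 2 and 2^r − 1 = 1.
2*2.0402645145 = 4.0805290290; 4.0805290290 − 2.0508777119 = 2.0296513171
Denominator 2 − 1 = 1.
Extrapolated: 2.0296513171 / 1 = 2.0296513171
Gap between inputs: 1.061e-02; correction applied: −0.0106131974.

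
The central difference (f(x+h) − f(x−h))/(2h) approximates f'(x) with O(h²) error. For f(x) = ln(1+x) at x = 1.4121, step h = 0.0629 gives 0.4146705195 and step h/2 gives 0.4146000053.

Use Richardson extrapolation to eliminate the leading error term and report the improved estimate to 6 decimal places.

Order 2 gives 2^r = 4 and 2^r − 1 = 3.
4*0.4146000053 = 1.6584000212; 1.6584000212 − 0.4146705195 = 1.2437295017
Extrapolated: 1.2437295017 / 3 = 0.4145765006
Gap between inputs: 7.051e-05; correction applied: −0.0000235047.

0.414577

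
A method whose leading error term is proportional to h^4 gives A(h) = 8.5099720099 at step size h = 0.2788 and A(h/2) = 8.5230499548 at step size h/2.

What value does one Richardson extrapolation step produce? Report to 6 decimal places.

With r = 4 the leading error scales as h^4, so the weight is 2^4 = 16.
16 × 8.5230499548 − 8.5099720099 = 127.8588272669
(16 × 8.5230499548 − 8.5099720099)/(16 − 1) = 8.5239218178
Shift from A(h/2): +0.0008718630.

8.523922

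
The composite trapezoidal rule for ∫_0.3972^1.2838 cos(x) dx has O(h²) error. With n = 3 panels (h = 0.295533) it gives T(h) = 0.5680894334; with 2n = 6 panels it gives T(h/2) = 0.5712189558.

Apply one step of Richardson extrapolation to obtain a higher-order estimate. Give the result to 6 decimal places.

Order 2 gives 2^r = 4 and 2^r − 1 = 3.
4·0.5712189558 − 0.5680894334 = 1.7167863898
R = 1.7167863898/3 = 0.5722621299

0.572262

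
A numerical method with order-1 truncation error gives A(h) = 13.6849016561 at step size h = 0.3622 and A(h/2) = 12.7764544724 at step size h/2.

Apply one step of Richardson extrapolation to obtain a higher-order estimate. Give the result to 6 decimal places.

With r = 1 the leading error scales as h^1, so the weight is 2^1 = 2.
Numerator 2*A(h/2) − A(h) = 2*12.7764544724 − 13.6849016561 = 11.8680072887
Denominator 2 − 1 = 1.
11.8680072887 ÷ 1 = 11.8680072887

11.868007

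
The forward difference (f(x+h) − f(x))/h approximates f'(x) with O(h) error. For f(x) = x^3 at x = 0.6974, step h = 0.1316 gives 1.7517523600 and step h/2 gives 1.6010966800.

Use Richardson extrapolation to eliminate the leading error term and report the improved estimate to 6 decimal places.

The method has order 1: 2^1 = 2.
Top: 2(1.6010966800) − (1.7517523600) = 1.4504410000
(2*1.6010966800 − 1.7517523600)/(2 − 1) = 1.4504410000
Gap between inputs: 1.507e-01; correction applied: −0.1506556800.

1.450441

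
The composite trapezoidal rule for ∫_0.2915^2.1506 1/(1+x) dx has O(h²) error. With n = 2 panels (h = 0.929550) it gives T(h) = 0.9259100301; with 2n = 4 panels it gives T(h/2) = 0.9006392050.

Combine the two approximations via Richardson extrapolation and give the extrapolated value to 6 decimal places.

The method has order 2: 2^2 = 4.
2^2*A(h/2) = 3.6025568200; minus A(h) gives 2.6766467899.
Divide by 2^2 − 1 = 3.
So the Richardson estimate is 0.8922155966.

0.892216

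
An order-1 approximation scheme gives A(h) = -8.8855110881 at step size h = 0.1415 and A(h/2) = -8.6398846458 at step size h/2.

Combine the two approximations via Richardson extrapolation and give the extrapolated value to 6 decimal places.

Error is O(h^1); halving h shrinks it by 2^1 = 2.
Top: 2(-8.6398846458) − (-8.8855110881) = -8.3942582035
Extrapolated: (-8.3942582035) / 1 = -8.3942582035
Shift from A(h/2): +0.2456264423.

-8.394258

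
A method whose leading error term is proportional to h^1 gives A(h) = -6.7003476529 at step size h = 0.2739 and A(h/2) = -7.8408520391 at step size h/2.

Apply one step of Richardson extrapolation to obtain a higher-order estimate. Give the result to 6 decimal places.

r = 1, so 2^r = 2.
Numerator 2 × A(h/2) − A(h) = 2 × (-7.8408520391) − (-6.7003476529) = -8.9813564253
(-8.9813564253) ÷ 1 = -8.9813564253

-8.981356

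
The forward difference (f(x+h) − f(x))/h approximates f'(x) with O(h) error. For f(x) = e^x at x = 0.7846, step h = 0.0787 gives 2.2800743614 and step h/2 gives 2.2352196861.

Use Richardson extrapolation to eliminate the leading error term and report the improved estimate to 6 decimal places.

With r = 1 the leading error scales as h^1, so the weight is 2^1 = 2.
2*2.2352196861 = 4.4704393722; 4.4704393722 − 2.2800743614 = 2.1903650108
Divide by 2^1 − 1 = 1.
(2*2.2352196861 − 2.2800743614)/(2 − 1) = 2.1903650108
Shift from A(h/2): −0.0448546753.

2.190365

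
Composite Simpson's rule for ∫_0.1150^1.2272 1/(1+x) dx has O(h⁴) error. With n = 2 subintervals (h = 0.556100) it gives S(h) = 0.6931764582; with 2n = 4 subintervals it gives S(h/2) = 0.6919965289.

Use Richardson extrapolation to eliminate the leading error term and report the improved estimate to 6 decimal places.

0.691918

r = 4, so 2^r = 16.
Top: 16(0.6919965289) − (0.6931764582) = 10.3787680042
Denominator 16 − 1 = 15.
Result: 0.6919178669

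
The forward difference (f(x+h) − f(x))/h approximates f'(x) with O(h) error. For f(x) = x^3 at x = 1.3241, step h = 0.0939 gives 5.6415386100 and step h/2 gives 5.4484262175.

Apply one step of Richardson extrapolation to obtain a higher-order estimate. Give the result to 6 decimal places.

5.255314

Order 1 gives 2^r = 2 and 2^r − 1 = 1.
Weighted: 10.8968524350 − 5.6415386100 = 5.2553138250
Extrapolated: 5.2553138250 / 1 = 5.2553138250
Correction |R − A(h/2)| = 1.931e-01; gap |A(h/2) − A(h)| = 1.931e-01.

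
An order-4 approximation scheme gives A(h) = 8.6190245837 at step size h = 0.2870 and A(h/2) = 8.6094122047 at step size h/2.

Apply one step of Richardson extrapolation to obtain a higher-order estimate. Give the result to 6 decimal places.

8.608771

Leading term ∝ h^4; use weight 16 = 2^4.
Weighted: 137.7505952752 − 8.6190245837 = 129.1315706915
Denominator 16 − 1 = 15.
R = 129.1315706915/15 = 8.6087713794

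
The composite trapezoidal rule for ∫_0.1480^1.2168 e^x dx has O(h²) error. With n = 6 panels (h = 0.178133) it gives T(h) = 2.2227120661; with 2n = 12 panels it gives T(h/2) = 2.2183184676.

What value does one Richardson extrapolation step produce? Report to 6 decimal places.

Error is O(h^2); halving h shrinks it by 2^2 = 4.
4·2.2183184676 − 2.2227120661 = 6.6505618043
Extrapolated: 6.6505618043 / 3 = 2.2168539348

2.216854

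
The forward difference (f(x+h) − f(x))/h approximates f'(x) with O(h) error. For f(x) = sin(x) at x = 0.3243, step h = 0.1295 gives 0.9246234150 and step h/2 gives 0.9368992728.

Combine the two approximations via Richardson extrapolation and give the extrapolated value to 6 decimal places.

0.949175

Error is O(h^1); halving h shrinks it by 2^1 = 2.
Numerator 2×A(h/2) − A(h) = 2×0.9368992728 − 0.9246234150 = 0.9491751306
Extrapolated: 0.9491751306 / 1 = 0.9491751306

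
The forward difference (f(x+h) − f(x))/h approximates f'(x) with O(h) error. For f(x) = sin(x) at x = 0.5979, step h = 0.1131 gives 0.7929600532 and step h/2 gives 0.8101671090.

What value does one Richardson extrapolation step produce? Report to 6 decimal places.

Error is O(h^1); halving h shrinks it by 2^1 = 2.
2 × 0.8101671090 − 0.7929600532 = 0.8273741648
Divide by 2^1 − 1 = 1.
Extrapolated: 0.8273741648 / 1 = 0.8273741648

0.827374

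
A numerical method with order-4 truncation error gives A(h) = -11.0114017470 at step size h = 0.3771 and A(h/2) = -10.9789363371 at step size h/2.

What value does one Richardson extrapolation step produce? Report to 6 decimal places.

Error is O(h^4); halving h shrinks it by 2^4 = 16.
2^4 × A(h/2) = -175.6629813936; minus A(h) gives -164.6515796466.
Divide by 2^4 − 1 = 15.
So the Richardson estimate is -10.9767719764.

-10.976772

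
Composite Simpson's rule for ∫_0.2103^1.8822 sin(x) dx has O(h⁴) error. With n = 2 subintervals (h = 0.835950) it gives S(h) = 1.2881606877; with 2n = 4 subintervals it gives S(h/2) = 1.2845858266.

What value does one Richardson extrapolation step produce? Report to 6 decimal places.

1.284348

Leading term ∝ h^4; use weight 16 = 2^4.
Difference of the inputs: 1.2845858266 − 1.2881606877 = -0.0035748611
Correction (A(h/2) − A(h))/(16 − 1) = (-0.0035748611)/15 = -0.0002383241
R = 1.2845858266 − 0.0002383241 = 1.2843475025
Shift from A(h/2): −0.0002383241.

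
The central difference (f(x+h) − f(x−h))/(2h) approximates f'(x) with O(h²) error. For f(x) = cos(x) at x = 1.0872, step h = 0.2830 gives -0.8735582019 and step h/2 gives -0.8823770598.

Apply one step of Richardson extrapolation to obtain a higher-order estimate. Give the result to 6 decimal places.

The method has order 2: 2^2 = 4.
4*(-0.8823770598) − (-0.8735582019) = -2.6559500373
Divide by 2^2 − 1 = 3.
R = (-2.6559500373)/3 = -0.8853166791

-0.885317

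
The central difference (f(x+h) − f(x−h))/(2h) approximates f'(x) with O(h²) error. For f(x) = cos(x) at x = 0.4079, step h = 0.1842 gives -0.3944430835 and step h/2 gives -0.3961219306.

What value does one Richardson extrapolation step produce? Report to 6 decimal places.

Error is O(h^2); halving h shrinks it by 2^2 = 4.
Numerator 4*A(h/2) − A(h) = 4*(-0.3961219306) − (-0.3944430835) = -1.1900446389
(4*(-0.3961219306) − (-0.3944430835))/(4 − 1) = -0.3966815463

-0.396682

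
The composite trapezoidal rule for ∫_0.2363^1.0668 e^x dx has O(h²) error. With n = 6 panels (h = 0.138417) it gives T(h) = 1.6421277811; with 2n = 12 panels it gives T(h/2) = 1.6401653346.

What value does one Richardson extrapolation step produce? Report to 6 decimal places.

The method has order 2: 2^2 = 4.
Top: 4(1.6401653346) − (1.6421277811) = 4.9185335573
R = 4.9185335573/3 = 1.6395111858
Gap between inputs: 1.962e-03; correction applied: −0.0006541488.

1.639511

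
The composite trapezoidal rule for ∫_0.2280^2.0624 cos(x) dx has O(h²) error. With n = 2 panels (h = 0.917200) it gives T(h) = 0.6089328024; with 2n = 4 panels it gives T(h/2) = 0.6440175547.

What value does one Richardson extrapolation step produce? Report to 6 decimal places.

With r = 2 the leading error scales as h^2, so the weight is 2^2 = 4.
Weighted: 2.5760702188 − 0.6089328024 = 1.9671374164
R = 1.9671374164/3 = 0.6557124721

0.655712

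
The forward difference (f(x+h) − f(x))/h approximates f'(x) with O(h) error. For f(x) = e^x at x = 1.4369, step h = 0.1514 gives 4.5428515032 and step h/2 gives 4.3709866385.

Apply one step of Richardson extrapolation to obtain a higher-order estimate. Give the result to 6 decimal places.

r = 1, so 2^r = 2.
2·4.3709866385 = 8.7419732770; subtract 4.5428515032 → 4.1991217738
Extrapolated: 4.1991217738 / 1 = 4.1991217738
Gap between inputs: 1.719e-01; correction applied: −0.1718648647.

4.199122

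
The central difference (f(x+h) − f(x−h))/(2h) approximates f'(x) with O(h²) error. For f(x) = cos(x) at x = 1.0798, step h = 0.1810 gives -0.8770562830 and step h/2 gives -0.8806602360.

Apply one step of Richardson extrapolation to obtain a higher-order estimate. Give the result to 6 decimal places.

Leading term ∝ h^2; use weight 4 = 2^2.
4·(-0.8806602360) − (-0.8770562830) = -2.6455846610
Denominator 4 − 1 = 3.
(4·(-0.8806602360) − (-0.8770562830))/(4 − 1) = -0.8818615537

-0.881862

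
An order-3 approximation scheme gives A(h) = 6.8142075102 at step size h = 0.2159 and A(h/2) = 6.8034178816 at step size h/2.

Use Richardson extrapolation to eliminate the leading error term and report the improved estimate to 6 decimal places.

6.801877

The method has order 3: 2^3 = 8.
Weighted: 54.4273430528 − 6.8142075102 = 47.6131355426
Denominator 8 − 1 = 7.
So the Richardson estimate is 6.8018765061.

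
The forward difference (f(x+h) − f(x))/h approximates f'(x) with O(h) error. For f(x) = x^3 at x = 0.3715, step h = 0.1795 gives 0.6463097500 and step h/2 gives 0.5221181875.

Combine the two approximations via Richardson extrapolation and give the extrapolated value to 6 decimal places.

0.397927

Method order is 1; weight 2^1 = 2.
Numerator 2×A(h/2) − A(h) = 2×0.5221181875 − 0.6463097500 = 0.3979266250
0.3979266250 ÷ 1 = 0.3979266250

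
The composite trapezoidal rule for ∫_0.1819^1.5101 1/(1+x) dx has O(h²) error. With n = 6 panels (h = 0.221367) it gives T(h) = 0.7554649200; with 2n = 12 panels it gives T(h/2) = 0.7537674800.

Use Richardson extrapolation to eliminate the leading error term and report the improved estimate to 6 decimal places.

r = 2, so 2^r = 4.
Weighted: 3.0150699200 − 0.7554649200 = 2.2596050000
Divide by 2^2 − 1 = 3.
(4×0.7537674800 − 0.7554649200)/(4 − 1) = 0.7532016667
Gap between inputs: 1.697e-03; correction applied: −0.0005658133.

0.753202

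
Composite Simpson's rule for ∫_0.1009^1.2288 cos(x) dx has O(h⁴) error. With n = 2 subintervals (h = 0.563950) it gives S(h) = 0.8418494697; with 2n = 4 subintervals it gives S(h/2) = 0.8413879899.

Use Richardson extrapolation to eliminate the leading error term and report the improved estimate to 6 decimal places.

Method order is 4; weight 2^4 = 16.
16 × 0.8413879899 = 13.4622078384; 13.4622078384 − 0.8418494697 = 12.6203583687
R = 12.6203583687/15 = 0.8413572246
Gap between inputs: 4.615e-04; correction applied: −0.0000307653.

0.841357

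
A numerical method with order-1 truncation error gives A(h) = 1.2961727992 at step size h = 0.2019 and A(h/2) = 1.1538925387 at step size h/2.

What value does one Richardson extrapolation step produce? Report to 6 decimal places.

1.011612

Error is O(h^1); halving h shrinks it by 2^1 = 2.
2×1.1538925387 = 2.3077850774; subtract 1.2961727992 → 1.0116122782
Extrapolated: 1.0116122782 / 1 = 1.0116122782
Shift from A(h/2): −0.1422802605.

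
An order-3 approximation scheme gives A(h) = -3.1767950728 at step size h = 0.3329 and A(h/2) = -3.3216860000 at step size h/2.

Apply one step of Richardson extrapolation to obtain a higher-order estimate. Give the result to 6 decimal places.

-3.342385

Leading term ∝ h^3; use weight 8 = 2^3.
2^3×A(h/2) = -26.5734880000; minus A(h) gives -23.3966929272.
Divide by 2^3 − 1 = 7.
So the Richardson estimate is -3.3423847039.
Shift from A(h/2): −0.0206987039.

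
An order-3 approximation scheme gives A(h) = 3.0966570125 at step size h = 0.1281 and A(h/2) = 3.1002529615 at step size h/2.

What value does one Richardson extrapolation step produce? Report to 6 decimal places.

3.100767

With r = 3 the leading error scales as h^3, so the weight is 2^3 = 8.
Top: 8(3.1002529615) − (3.0966570125) = 21.7053666795
Extrapolated: 21.7053666795 / 7 = 3.1007666685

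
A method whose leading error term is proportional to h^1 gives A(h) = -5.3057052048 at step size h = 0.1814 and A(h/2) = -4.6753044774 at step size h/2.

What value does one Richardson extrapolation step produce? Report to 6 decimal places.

-4.044904

Method order is 1; weight 2^1 = 2.
2 × (-4.6753044774) = -9.3506089548; subtract (-5.3057052048) → -4.0449037500
R = (-4.0449037500)/1 = -4.0449037500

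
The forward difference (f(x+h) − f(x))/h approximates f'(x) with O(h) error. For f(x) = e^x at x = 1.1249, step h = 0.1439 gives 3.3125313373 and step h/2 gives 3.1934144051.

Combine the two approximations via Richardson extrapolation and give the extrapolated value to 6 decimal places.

Method order is 1; weight 2^1 = 2.
Numerator 2×A(h/2) − A(h) = 2×3.1934144051 − 3.3125313373 = 3.0742974729
3.0742974729 ÷ 1 = 3.0742974729

3.074297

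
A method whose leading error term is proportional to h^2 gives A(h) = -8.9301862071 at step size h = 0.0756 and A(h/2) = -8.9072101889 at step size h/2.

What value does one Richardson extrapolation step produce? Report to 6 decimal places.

Method order is 2; weight 2^2 = 4.
2^2*A(h/2) = -35.6288407556; minus A(h) gives -26.6986545485.
(-26.6986545485) ÷ 3 = -8.8995515162
Correction |R − A(h/2)| = 7.659e-03; gap |A(h/2) − A(h)| = 2.298e-02.

-8.899552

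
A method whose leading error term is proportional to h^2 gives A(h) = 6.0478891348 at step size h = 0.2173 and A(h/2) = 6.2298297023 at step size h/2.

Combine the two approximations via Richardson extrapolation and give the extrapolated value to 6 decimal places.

6.290477

r = 2, so 2^r = 4.
4·6.2298297023 − 6.0478891348 = 18.8714296744
Divide by 2^2 − 1 = 3.
R = 18.8714296744/3 = 6.2904765581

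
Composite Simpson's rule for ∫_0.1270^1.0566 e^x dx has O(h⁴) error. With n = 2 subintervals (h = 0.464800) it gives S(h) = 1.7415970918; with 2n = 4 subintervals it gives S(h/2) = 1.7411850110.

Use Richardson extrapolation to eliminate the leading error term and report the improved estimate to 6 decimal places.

The method has order 4: 2^4 = 16.
Numerator 16*A(h/2) − A(h) = 16*1.7411850110 − 1.7415970918 = 26.1173630842
Denominator 16 − 1 = 15.
26.1173630842 ÷ 15 = 1.7411575389

1.741158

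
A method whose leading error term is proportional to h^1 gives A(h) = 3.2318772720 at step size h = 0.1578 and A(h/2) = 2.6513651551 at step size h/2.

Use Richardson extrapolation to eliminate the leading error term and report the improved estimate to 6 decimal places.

2.070853

With r = 1 the leading error scales as h^1, so the weight is 2^1 = 2.
2*2.6513651551 = 5.3027303102; 5.3027303102 − 3.2318772720 = 2.0708530382
Denominator 2 − 1 = 1.
So the Richardson estimate is 2.0708530382.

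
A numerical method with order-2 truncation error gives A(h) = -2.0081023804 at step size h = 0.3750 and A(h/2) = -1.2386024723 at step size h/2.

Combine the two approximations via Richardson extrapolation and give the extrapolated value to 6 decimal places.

With r = 2 the leading error scales as h^2, so the weight is 2^2 = 4.
Top: 4(-1.2386024723) − (-2.0081023804) = -2.9463075088
Divide by 2^2 − 1 = 3.
(-2.9463075088) ÷ 3 = -0.9821025029
Gap between inputs: 7.695e-01; correction applied: +0.2564999694.

-0.982103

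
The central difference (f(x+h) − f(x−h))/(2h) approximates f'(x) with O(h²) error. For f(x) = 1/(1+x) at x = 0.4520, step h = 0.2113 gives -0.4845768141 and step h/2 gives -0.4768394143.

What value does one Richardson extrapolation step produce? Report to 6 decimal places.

-0.474260

Leading term ∝ h^2; use weight 4 = 2^2.
Numerator 4 × A(h/2) − A(h) = 4 × (-0.4768394143) − (-0.4845768141) = -1.4227808431
Denominator 4 − 1 = 3.
R = (-1.4227808431)/3 = -0.4742602810
Shift from A(h/2): +0.0025791333.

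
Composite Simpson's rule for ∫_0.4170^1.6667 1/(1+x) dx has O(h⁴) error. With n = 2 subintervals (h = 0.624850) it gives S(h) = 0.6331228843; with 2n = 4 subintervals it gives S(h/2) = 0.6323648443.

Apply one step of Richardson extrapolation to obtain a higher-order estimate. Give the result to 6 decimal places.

Leading term ∝ h^4; use weight 16 = 2^4.
16·0.6323648443 = 10.1178375088; 10.1178375088 − 0.6331228843 = 9.4847146245
Denominator 16 − 1 = 15.
So the Richardson estimate is 0.6323143083.
Gap between inputs: 7.580e-04; correction applied: −0.0000505360.

0.632314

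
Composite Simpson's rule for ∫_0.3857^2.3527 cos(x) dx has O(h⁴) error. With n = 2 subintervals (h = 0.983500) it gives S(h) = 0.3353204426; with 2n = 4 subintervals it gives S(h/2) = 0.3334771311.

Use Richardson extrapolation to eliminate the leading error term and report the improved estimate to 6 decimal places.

r = 4: numerator weight 16, denominator 15.
16 × 0.3334771311 = 5.3356340976; subtract 0.3353204426 → 5.0003136550
Divide by 2^4 − 1 = 15.
Result: 0.3333542437

0.333354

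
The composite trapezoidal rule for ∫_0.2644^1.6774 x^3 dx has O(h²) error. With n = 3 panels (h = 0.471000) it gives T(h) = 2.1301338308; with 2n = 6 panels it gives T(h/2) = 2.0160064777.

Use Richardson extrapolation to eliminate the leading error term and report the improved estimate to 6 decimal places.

Leading term ∝ h^2; use weight 4 = 2^2.
4×2.0160064777 = 8.0640259108; subtract 2.1301338308 → 5.9338920800
5.9338920800 ÷ 3 = 1.9779640267
Correction |R − A(h/2)| = 3.804e-02; gap |A(h/2) − A(h)| = 1.141e-01.

1.977964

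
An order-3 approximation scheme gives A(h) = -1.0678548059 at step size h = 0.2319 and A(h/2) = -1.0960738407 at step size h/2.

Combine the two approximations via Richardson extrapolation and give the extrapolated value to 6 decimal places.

r = 3, so 2^r = 8.
Difference of the inputs: -1.0960738407 − (-1.0678548059) = -0.0282190348
Correction (A(h/2) − A(h))/(8 − 1) = (-0.0282190348)/7 = -0.0040312907
R = -1.0960738407 − 0.0040312907 = -1.1001051314

-1.100105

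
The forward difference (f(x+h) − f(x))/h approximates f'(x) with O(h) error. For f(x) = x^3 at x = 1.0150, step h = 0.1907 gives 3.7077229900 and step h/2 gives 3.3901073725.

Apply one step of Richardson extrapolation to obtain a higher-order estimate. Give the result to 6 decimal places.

Leading term ∝ h^1; use weight 2 = 2^1.
Top: 2(3.3901073725) − (3.7077229900) = 3.0724917550
Denominator 2 − 1 = 1.
So the Richardson estimate is 3.0724917550.
Correction |R − A(h/2)| = 3.176e-01; gap |A(h/2) − A(h)| = 3.176e-01.

3.072492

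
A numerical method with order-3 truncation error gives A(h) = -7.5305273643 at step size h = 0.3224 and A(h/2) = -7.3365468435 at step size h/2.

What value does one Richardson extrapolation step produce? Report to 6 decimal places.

r = 3, so 2^r = 8.
8*(-7.3365468435) = -58.6923747480; subtract (-7.5305273643) → -51.1618473837
Extrapolated: (-51.1618473837) / 7 = -7.3088353405
Correction |R − A(h/2)| = 2.771e-02; gap |A(h/2) − A(h)| = 1.940e-01.

-7.308835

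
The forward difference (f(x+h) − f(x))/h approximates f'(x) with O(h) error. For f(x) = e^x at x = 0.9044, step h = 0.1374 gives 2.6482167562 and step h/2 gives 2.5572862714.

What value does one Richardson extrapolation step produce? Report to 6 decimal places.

2.466356

Order 1 gives 2^r = 2 and 2^r − 1 = 1.
Weighted: 5.1145725428 − 2.6482167562 = 2.4663557866
Denominator 2 − 1 = 1.
2.4663557866 ÷ 1 = 2.4663557866
Shift from A(h/2): −0.0909304848.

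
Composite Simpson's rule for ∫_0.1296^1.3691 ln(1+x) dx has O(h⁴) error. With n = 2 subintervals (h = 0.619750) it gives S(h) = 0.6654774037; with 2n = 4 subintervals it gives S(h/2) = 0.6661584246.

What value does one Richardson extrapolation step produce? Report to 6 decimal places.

Error is O(h^4); halving h shrinks it by 2^4 = 16.
A(h/2) − A(h) = 0.6661584246 − 0.6654774037 = 0.0006810209
Divide by 2^4 − 1 = 15: 0.0006810209/15 = 0.0000454014
R = 0.6661584246 + 0.0000454014 = 0.6662038260
Correction |R − A(h/2)| = 4.540e-05; gap |A(h/2) − A(h)| = 6.810e-04.

0.666204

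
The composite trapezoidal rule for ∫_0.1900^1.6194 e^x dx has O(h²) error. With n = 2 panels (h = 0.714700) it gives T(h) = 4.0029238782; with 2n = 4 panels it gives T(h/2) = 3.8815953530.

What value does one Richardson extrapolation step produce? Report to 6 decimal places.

3.841153

Error is O(h^2); halving h shrinks it by 2^2 = 4.
Difference of the inputs: 3.8815953530 − 4.0029238782 = -0.1213285252
Divide by 2^2 − 1 = 3: (-0.1213285252)/3 = -0.0404428417
R = A(h/2) + (A(h/2) − A(h))/3 = 3.8815953530 − 0.0404428417 = 3.8411525113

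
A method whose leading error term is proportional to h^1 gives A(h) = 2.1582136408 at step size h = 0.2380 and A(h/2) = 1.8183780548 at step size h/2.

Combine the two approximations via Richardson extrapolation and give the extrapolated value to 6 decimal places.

1.478542

The method has order 1: 2^1 = 2.
2 × 1.8183780548 = 3.6367561096; subtract 2.1582136408 → 1.4785424688
Extrapolated: 1.4785424688 / 1 = 1.4785424688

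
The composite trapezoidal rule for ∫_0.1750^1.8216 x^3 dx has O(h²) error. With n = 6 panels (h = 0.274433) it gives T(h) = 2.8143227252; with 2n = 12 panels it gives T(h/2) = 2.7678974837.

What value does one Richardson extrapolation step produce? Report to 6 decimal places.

Error is O(h^2); halving h shrinks it by 2^2 = 4.
Difference of the inputs: 2.7678974837 − 2.8143227252 = -0.0464252415
Correction (A(h/2) − A(h))/(4 − 1) = (-0.0464252415)/3 = -0.0154750805
R = A(h/2) + (A(h/2) − A(h))/3 = 2.7678974837 − 0.0154750805 = 2.7524224032

2.752422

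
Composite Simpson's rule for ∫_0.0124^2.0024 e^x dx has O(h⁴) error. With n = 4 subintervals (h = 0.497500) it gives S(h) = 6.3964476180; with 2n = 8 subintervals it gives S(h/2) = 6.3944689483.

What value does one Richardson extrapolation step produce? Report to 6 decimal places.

6.394337

Method order is 4; weight 2^4 = 16.
Numerator 16*A(h/2) − A(h) = 16*6.3944689483 − 6.3964476180 = 95.9150555548
R = 95.9150555548/15 = 6.3943370370
Correction |R − A(h/2)| = 1.319e-04; gap |A(h/2) − A(h)| = 1.979e-03.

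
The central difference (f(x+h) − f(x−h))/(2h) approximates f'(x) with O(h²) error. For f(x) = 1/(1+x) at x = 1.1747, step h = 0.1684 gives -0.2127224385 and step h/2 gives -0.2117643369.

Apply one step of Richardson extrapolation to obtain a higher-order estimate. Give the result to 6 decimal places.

-0.211445

Error is O(h^2); halving h shrinks it by 2^2 = 4.
Top: 4(-0.2117643369) − (-0.2127224385) = -0.6343349091
Extrapolated: (-0.6343349091) / 3 = -0.2114449697
Gap between inputs: 9.581e-04; correction applied: +0.0003193672.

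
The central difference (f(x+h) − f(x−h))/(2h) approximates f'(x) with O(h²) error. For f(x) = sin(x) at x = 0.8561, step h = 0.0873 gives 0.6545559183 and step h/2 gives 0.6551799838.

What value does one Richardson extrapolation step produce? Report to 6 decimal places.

Error is O(h^2); halving h shrinks it by 2^2 = 4.
2^2·A(h/2) = 2.6207199352; minus A(h) gives 1.9661640169.
R = 1.9661640169/3 = 0.6553880056

0.655388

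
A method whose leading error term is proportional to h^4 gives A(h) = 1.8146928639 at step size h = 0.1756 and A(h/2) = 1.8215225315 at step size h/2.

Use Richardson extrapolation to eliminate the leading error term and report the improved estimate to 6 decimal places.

1.821978

Leading term ∝ h^4; use weight 16 = 2^4.
16 × 1.8215225315 = 29.1443605040; 29.1443605040 − 1.8146928639 = 27.3296676401
Denominator 16 − 1 = 15.
27.3296676401 ÷ 15 = 1.8219778427
Correction |R − A(h/2)| = 4.553e-04; gap |A(h/2) − A(h)| = 6.830e-03.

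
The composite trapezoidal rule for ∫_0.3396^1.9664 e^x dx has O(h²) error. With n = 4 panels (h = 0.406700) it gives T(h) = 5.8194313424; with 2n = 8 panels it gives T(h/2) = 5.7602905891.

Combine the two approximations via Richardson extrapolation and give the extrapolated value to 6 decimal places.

5.740577

Error is O(h^2); halving h shrinks it by 2^2 = 4.
Weighted: 23.0411623564 − 5.8194313424 = 17.2217310140
Extrapolated: 17.2217310140 / 3 = 5.7405770047
Correction |R − A(h/2)| = 1.971e-02; gap |A(h/2) − A(h)| = 5.914e-02.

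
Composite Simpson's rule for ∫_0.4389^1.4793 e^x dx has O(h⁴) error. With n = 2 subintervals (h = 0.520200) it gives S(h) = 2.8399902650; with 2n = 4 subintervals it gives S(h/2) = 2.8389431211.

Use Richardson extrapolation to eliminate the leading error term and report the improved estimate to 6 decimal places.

2.838873

Method order is 4; weight 2^4 = 16.
Difference of the inputs: 2.8389431211 − 2.8399902650 = -0.0010471439
Divide by 2^4 − 1 = 15: (-0.0010471439)/15 = -0.0000698096
R = A(h/2) + (A(h/2) − A(h))/15 = 2.8389431211 − 0.0000698096 = 2.8388733115
Correction |R − A(h/2)| = 6.981e-05; gap |A(h/2) − A(h)| = 1.047e-03.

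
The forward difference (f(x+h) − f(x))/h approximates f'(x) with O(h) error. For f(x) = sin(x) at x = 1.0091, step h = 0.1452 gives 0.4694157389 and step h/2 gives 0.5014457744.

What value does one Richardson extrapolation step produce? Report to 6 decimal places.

0.533476

Method order is 1; weight 2^1 = 2.
2·0.5014457744 = 1.0028915488; subtract 0.4694157389 → 0.5334758099
R = 0.5334758099/1 = 0.5334758099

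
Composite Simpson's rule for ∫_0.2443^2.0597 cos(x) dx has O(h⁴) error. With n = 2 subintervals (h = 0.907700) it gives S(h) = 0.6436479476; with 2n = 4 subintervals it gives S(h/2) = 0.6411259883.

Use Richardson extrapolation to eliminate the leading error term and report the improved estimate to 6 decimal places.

0.640958

Order 4 gives 2^r = 16 and 2^r − 1 = 15.
16 × 0.6411259883 = 10.2580158128; 10.2580158128 − 0.6436479476 = 9.6143678652
Divide by 2^4 − 1 = 15.
So the Richardson estimate is 0.6409578577.
Correction |R − A(h/2)| = 1.681e-04; gap |A(h/2) − A(h)| = 2.522e-03.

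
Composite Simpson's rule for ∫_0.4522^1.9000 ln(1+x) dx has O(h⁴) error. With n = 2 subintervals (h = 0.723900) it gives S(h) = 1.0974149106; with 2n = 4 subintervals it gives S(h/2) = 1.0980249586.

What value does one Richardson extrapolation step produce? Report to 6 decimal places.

Order 4 gives 2^r = 16 and 2^r − 1 = 15.
16 × 1.0980249586 = 17.5683993376; 17.5683993376 − 1.0974149106 = 16.4709844270
Extrapolated: 16.4709844270 / 15 = 1.0980656285
Shift from A(h/2): +0.0000406699.

1.098066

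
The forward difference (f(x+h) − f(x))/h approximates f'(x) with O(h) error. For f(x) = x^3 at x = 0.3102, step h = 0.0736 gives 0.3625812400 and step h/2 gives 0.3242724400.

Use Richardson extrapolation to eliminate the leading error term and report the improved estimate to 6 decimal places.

0.285964

Method order is 1; weight 2^1 = 2.
2×0.3242724400 = 0.6485448800; subtract 0.3625812400 → 0.2859636400
Divide by 2^1 − 1 = 1.
So the Richardson estimate is 0.2859636400.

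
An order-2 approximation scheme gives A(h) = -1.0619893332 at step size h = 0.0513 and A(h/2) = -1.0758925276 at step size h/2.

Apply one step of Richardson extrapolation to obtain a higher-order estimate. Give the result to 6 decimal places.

Method order is 2; weight 2^2 = 4.
Top: 4(-1.0758925276) − (-1.0619893332) = -3.2415807772
Divide by 2^2 − 1 = 3.
Extrapolated: (-3.2415807772) / 3 = -1.0805269257
Gap between inputs: 1.390e-02; correction applied: −0.0046343981.

-1.080527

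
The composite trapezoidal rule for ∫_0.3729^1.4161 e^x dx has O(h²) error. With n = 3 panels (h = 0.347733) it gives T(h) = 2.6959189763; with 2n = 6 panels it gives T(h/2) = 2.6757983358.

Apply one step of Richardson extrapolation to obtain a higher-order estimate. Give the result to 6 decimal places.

r = 2, so 2^r = 4.
Difference of the inputs: 2.6757983358 − 2.6959189763 = -0.0201206405
Correction (A(h/2) − A(h))/(4 − 1) = (-0.0201206405)/3 = -0.0067068802
R = A(h/2) + (A(h/2) − A(h))/3 = 2.6757983358 − 0.0067068802 = 2.6690914556
Shift from A(h/2): −0.0067068802.

2.669091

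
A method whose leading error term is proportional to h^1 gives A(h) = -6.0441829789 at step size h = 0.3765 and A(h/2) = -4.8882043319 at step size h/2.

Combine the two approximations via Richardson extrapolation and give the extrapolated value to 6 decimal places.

-3.732226

Method order is 1; weight 2^1 = 2.
2·(-4.8882043319) = -9.7764086638; subtract (-6.0441829789) → -3.7322256849
Divide by 2^1 − 1 = 1.
(-3.7322256849) ÷ 1 = -3.7322256849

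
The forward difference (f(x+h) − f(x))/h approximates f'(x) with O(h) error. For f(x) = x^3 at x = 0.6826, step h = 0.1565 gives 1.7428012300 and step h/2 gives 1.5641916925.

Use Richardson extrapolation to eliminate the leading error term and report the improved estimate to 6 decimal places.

Leading term ∝ h^1; use weight 2 = 2^1.
2^1×A(h/2) = 3.1283833850; minus A(h) gives 1.3855821550.
1.3855821550 ÷ 1 = 1.3855821550

1.385582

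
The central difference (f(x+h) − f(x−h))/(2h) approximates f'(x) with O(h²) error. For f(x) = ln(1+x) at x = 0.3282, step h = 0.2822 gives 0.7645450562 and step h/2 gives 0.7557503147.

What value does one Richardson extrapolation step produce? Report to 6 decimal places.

0.752819

With r = 2 the leading error scales as h^2, so the weight is 2^2 = 4.
2^2 × A(h/2) = 3.0230012588; minus A(h) gives 2.2584562026.
Denominator 4 − 1 = 3.
2.2584562026 ÷ 3 = 0.7528187342
Correction |R − A(h/2)| = 2.932e-03; gap |A(h/2) − A(h)| = 8.795e-03.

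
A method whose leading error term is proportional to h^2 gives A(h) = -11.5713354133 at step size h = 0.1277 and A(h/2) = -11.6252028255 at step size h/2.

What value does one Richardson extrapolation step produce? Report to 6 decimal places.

With r = 2 the leading error scales as h^2, so the weight is 2^2 = 4.
4·(-11.6252028255) − (-11.5713354133) = -34.9294758887
Divide by 2^2 − 1 = 3.
Extrapolated: (-34.9294758887) / 3 = -11.6431586296

-11.643159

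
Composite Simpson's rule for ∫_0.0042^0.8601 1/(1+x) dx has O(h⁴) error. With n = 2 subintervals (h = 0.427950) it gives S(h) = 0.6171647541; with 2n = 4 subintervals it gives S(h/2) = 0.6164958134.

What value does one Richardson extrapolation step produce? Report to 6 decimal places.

With r = 4 the leading error scales as h^4, so the weight is 2^4 = 16.
A(h/2) − A(h) = 0.6164958134 − 0.6171647541 = -0.0006689407
Correction (A(h/2) − A(h))/(16 − 1) = (-0.0006689407)/15 = -0.0000445960
R = 0.6164958134 − 0.0000445960 = 0.6164512174
Shift from A(h/2): −0.0000445960.

0.616451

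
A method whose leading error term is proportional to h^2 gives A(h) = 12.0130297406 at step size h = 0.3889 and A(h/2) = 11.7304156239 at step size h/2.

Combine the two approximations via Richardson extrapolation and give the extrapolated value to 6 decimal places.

11.636211

r = 2, so 2^r = 4.
4·11.7304156239 = 46.9216624956; subtract 12.0130297406 → 34.9086327550
Extrapolated: 34.9086327550 / 3 = 11.6362109183
Gap between inputs: 2.826e-01; correction applied: −0.0942047056.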